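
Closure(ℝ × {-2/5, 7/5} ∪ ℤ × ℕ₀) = (ℤ × ℕ₀) ∪ (ℝ × {-2/5, 7/5})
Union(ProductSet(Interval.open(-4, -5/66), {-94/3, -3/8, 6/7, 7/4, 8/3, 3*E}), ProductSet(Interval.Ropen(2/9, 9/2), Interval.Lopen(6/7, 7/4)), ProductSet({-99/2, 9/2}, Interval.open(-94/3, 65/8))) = Union(ProductSet({-99/2, 9/2}, Interval.open(-94/3, 65/8)), ProductSet(Interval.open(-4, -5/66), {-94/3, -3/8, 6/7, 7/4, 8/3, 3*E}), ProductSet(Interval.Ropen(2/9, 9/2), Interval.Lopen(6/7, 7/4)))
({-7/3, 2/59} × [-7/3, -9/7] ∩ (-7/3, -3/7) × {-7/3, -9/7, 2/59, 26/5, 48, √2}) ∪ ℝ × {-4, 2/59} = ℝ × {-4, 2/59}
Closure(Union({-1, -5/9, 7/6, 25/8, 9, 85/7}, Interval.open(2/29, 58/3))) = Union({-1, -5/9}, Interval(2/29, 58/3))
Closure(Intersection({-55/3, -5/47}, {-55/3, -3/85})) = {-55/3}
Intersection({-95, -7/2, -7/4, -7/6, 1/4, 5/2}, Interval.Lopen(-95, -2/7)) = {-7/2, -7/4, -7/6}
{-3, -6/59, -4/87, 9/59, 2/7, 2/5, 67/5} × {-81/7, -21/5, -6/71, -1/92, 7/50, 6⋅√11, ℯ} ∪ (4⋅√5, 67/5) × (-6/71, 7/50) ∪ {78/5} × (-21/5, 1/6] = ({78/5} × (-21/5, 1/6]) ∪ ((4⋅√5, 67/5) × (-6/71, 7/50)) ∪ ({-3, -6/59, -4/87, 9/59, 2/7, 2/5, 67/5} × {-81/7, -21/5, -6/71, -1/92, 7/50, 6⋅√11, ℯ})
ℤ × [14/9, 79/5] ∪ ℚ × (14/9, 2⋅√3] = (ℤ × [14/9, 79/5]) ∪ (ℚ × (14/9, 2⋅√3])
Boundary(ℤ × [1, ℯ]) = ℤ × [1, ℯ]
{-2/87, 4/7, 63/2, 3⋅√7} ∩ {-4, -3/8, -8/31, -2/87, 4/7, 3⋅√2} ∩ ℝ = {-2/87, 4/7}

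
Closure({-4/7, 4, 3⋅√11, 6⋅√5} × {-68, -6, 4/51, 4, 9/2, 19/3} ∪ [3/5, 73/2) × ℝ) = ([3/5, 73/2] × ℝ) ∪ ({-4/7, 4, 3⋅√11, 6⋅√5} × {-68, -6, 4/51, 4, 9/2, 19/3})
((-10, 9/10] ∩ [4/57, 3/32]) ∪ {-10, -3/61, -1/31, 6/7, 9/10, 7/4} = {-10, -3/61, -1/31, 6/7, 9/10, 7/4} ∪ [4/57, 3/32]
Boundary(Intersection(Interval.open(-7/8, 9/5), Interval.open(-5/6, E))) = {-5/6, 9/5}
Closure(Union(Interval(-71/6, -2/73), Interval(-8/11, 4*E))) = Interval(-71/6, 4*E)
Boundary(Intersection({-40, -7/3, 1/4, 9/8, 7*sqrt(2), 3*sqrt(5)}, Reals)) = {-40, -7/3, 1/4, 9/8, 7*sqrt(2), 3*sqrt(5)}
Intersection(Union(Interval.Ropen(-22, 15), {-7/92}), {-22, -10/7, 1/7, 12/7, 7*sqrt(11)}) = {-22, -10/7, 1/7, 12/7}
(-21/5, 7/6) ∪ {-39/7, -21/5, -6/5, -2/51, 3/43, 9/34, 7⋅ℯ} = {-39/7, 7⋅ℯ} ∪ [-21/5, 7/6)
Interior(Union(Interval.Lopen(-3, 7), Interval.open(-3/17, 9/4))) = Interval.open(-3, 7)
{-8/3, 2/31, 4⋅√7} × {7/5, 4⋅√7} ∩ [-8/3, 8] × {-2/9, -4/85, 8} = ∅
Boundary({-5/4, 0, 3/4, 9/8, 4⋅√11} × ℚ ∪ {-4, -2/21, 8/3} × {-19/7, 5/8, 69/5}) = ({-4, -2/21, 8/3} × {-19/7, 5/8, 69/5}) ∪ ({-5/4, 0, 3/4, 9/8, 4⋅√11} × ℝ)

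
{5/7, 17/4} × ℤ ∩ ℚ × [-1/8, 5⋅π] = {5/7, 17/4} × {0, 1, …, 15}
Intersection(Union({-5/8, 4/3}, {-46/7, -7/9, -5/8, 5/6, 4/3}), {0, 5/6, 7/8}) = {5/6}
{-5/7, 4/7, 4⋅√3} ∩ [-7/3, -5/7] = {-5/7}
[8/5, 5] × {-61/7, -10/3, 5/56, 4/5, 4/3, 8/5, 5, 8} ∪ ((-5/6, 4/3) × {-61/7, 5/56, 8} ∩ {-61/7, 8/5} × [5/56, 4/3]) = [8/5, 5] × {-61/7, -10/3, 5/56, 4/5, 4/3, 8/5, 5, 8}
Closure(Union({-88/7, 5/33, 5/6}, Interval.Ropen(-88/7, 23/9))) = Interval(-88/7, 23/9)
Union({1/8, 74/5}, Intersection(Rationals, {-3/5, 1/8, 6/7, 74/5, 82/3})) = {-3/5, 1/8, 6/7, 74/5, 82/3}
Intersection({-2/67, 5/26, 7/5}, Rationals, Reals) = {-2/67, 5/26, 7/5}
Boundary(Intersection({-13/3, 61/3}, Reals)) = {-13/3, 61/3}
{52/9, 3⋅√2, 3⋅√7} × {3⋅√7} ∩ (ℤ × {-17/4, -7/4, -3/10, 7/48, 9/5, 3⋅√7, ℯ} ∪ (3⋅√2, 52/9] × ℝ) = {52/9} × {3⋅√7}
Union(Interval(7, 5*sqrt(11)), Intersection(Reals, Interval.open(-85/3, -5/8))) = Union(Interval.open(-85/3, -5/8), Interval(7, 5*sqrt(11)))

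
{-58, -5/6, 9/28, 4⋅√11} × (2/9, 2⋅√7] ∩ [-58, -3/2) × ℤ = {-58} × {1, 2, …, 5}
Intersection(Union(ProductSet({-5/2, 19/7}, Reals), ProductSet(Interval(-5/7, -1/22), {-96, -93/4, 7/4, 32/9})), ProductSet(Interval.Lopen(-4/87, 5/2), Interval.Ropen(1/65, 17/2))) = ProductSet(Interval.Lopen(-4/87, -1/22), {7/4, 32/9})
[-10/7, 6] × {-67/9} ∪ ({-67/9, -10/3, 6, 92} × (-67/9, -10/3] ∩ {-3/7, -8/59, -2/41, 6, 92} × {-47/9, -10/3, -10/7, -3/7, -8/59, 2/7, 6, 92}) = ({6, 92} × {-47/9, -10/3}) ∪ ([-10/7, 6] × {-67/9})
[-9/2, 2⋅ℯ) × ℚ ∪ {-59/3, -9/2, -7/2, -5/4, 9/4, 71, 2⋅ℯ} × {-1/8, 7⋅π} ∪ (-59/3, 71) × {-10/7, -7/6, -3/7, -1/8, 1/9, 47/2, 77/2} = ([-9/2, 2⋅ℯ) × ℚ) ∪ ((-59/3, 71) × {-10/7, -7/6, -3/7, -1/8, 1/9, 47/2, 77/2}) ∪ ({-59/3, -9/2, -7/2, -5/4, 9/4, 71, 2⋅ℯ} × {-1/8, 7⋅π})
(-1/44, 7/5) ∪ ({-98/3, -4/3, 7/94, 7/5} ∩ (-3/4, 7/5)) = (-1/44, 7/5)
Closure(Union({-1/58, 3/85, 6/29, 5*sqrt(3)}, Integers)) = Union({-1/58, 3/85, 6/29, 5*sqrt(3)}, Integers)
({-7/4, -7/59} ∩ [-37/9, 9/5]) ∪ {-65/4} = {-65/4, -7/4, -7/59}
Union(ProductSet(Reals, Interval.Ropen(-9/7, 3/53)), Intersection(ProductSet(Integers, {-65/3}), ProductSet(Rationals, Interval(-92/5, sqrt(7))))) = ProductSet(Reals, Interval.Ropen(-9/7, 3/53))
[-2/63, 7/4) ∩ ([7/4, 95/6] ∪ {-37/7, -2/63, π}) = {-2/63}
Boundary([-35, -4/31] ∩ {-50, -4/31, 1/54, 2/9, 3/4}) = {-4/31}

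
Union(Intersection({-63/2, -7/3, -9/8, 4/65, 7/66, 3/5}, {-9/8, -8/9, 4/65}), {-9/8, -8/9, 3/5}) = {-9/8, -8/9, 4/65, 3/5}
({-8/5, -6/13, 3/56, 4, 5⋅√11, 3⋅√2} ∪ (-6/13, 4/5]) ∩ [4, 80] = {4, 5⋅√11, 3⋅√2}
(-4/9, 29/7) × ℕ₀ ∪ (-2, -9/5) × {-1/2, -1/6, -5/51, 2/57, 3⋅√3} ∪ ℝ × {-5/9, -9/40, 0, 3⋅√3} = ((-4/9, 29/7) × ℕ₀) ∪ (ℝ × {-5/9, -9/40, 0, 3⋅√3}) ∪ ((-2, -9/5) × {-1/2, -1/6, -5/51, 2/57, 3⋅√3})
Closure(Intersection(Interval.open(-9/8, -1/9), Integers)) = Range(-1, 0, 1)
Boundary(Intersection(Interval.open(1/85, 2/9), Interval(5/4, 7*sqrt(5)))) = EmptySet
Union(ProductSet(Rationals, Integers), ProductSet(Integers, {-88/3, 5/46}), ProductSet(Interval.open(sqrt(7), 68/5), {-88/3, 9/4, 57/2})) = Union(ProductSet(Integers, {-88/3, 5/46}), ProductSet(Interval.open(sqrt(7), 68/5), {-88/3, 9/4, 57/2}), ProductSet(Rationals, Integers))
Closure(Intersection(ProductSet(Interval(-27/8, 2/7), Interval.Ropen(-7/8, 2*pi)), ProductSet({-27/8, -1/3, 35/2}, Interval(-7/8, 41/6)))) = ProductSet({-27/8, -1/3}, Interval(-7/8, 2*pi))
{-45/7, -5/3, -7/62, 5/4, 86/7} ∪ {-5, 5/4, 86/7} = {-45/7, -5, -5/3, -7/62, 5/4, 86/7}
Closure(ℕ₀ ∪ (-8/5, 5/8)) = [-8/5, 5/8] ∪ ℕ₀ ∪ (ℕ₀ \ (-8/5, 5/8))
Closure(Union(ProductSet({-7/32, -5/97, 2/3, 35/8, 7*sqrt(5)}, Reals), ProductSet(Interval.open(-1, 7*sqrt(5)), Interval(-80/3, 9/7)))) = Union(ProductSet({-7/32, -5/97, 2/3, 35/8, 7*sqrt(5)}, Reals), ProductSet(Interval(-1, 7*sqrt(5)), Interval(-80/3, 9/7)))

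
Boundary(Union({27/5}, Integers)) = Union({27/5}, Integers)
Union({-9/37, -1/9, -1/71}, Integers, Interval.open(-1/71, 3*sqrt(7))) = Union({-9/37, -1/9}, Integers, Interval.Ropen(-1/71, 3*sqrt(7)))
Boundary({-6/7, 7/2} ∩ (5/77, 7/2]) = {7/2}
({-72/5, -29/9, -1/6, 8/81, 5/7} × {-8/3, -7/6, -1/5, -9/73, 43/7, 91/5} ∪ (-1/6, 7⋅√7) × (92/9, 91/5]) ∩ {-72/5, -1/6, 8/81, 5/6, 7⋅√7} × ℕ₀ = {8/81, 5/6} × {11, 12, …, 18}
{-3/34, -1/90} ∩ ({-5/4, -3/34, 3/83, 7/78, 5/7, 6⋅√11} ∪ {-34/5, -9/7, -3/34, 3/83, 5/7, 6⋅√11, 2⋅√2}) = {-3/34}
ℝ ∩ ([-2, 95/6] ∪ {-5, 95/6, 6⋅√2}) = {-5} ∪ [-2, 95/6]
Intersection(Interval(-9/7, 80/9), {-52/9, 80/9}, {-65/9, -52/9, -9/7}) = EmptySet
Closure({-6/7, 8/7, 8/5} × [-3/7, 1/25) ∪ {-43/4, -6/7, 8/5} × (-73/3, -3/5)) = ({-43/4, -6/7, 8/5} × [-73/3, -3/5]) ∪ ({-6/7, 8/7, 8/5} × [-3/7, 1/25])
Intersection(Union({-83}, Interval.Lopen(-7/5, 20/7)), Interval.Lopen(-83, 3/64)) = Interval.Lopen(-7/5, 3/64)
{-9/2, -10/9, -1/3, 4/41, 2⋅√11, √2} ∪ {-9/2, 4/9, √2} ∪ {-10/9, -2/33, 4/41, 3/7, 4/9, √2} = {-9/2, -10/9, -1/3, -2/33, 4/41, 3/7, 4/9, 2⋅√11, √2}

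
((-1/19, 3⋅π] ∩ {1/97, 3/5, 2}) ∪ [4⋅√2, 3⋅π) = {1/97, 3/5, 2} ∪ [4⋅√2, 3⋅π)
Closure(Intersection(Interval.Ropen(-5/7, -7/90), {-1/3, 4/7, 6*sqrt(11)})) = {-1/3}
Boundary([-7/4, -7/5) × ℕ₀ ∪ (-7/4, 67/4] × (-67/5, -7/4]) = ({-7/4} × ℕ₀) ∪ ({-7/4, 67/4} × [-67/5, -7/4]) ∪ ([-7/4, 67/4] × {-67/5, -7/4}) ∪ ([-7/4, -7/5] × (ℕ₀ \ (-67/5, -7/4)))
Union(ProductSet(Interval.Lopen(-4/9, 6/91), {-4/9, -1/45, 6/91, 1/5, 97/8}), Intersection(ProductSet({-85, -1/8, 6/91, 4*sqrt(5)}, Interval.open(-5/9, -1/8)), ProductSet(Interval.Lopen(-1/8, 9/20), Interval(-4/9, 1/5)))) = Union(ProductSet({6/91}, Interval.Ropen(-4/9, -1/8)), ProductSet(Interval.Lopen(-4/9, 6/91), {-4/9, -1/45, 6/91, 1/5, 97/8}))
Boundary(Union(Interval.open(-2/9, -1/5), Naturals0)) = Union(Complement(Naturals0, Interval.open(-2/9, -1/5)), {-2/9, -1/5})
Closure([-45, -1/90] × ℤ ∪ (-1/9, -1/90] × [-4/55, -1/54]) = ([-45, -1/90] × ℤ) ∪ ([-1/9, -1/90] × [-4/55, -1/54])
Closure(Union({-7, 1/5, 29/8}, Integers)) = Union({1/5, 29/8}, Integers)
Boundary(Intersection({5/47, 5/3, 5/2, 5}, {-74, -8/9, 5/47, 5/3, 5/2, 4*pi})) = {5/47, 5/3, 5/2}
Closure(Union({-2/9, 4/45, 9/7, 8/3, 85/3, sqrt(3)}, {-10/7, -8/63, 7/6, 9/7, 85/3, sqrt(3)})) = {-10/7, -2/9, -8/63, 4/45, 7/6, 9/7, 8/3, 85/3, sqrt(3)}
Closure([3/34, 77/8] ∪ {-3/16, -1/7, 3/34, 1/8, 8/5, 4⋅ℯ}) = {-3/16, -1/7, 4⋅ℯ} ∪ [3/34, 77/8]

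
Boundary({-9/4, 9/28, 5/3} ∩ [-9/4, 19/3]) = {-9/4, 9/28, 5/3}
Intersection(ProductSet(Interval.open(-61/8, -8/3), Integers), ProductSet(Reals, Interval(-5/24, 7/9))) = ProductSet(Interval.open(-61/8, -8/3), Range(0, 1, 1))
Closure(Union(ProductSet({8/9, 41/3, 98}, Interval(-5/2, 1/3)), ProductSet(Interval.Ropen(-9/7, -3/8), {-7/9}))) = Union(ProductSet({8/9, 41/3, 98}, Interval(-5/2, 1/3)), ProductSet(Interval(-9/7, -3/8), {-7/9}))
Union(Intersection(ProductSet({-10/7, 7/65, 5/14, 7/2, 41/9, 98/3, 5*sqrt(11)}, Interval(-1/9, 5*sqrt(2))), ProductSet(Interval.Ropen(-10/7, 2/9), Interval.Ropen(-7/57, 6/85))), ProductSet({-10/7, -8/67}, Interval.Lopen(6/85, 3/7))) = Union(ProductSet({-10/7, -8/67}, Interval.Lopen(6/85, 3/7)), ProductSet({-10/7, 7/65}, Interval.Ropen(-1/9, 6/85)))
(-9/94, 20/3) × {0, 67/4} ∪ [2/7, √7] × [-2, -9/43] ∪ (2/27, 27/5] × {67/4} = ((-9/94, 20/3) × {0, 67/4}) ∪ ([2/7, √7] × [-2, -9/43])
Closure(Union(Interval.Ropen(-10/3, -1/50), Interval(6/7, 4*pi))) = Union(Interval(-10/3, -1/50), Interval(6/7, 4*pi))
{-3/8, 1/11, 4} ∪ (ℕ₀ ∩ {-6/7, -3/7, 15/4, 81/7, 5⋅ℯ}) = {-3/8, 1/11, 4}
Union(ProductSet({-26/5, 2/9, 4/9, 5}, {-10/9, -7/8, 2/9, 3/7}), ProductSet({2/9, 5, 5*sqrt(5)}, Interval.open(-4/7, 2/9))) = Union(ProductSet({2/9, 5, 5*sqrt(5)}, Interval.open(-4/7, 2/9)), ProductSet({-26/5, 2/9, 4/9, 5}, {-10/9, -7/8, 2/9, 3/7}))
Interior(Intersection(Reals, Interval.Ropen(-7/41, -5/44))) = Interval.open(-7/41, -5/44)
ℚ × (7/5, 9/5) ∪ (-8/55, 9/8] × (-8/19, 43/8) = (ℚ × (7/5, 9/5)) ∪ ((-8/55, 9/8] × (-8/19, 43/8))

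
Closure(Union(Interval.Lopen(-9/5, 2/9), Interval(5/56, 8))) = Interval(-9/5, 8)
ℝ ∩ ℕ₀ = ℕ₀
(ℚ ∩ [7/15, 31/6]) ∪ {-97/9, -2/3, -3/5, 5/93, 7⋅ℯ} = {-97/9, -2/3, -3/5, 5/93, 7⋅ℯ} ∪ (ℚ ∩ [7/15, 31/6])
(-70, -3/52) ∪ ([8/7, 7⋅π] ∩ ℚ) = (-70, -3/52) ∪ (ℚ ∩ [8/7, 7⋅π])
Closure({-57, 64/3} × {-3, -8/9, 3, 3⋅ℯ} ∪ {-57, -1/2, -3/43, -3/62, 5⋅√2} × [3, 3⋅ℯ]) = ({-57, 64/3} × {-3, -8/9, 3, 3⋅ℯ}) ∪ ({-57, -1/2, -3/43, -3/62, 5⋅√2} × [3, 3⋅ℯ])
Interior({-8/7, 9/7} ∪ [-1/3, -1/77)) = (-1/3, -1/77)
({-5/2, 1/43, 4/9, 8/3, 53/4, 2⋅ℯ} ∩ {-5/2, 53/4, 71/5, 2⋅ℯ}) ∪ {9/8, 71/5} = {-5/2, 9/8, 53/4, 71/5, 2⋅ℯ}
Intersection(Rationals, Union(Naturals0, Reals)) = Rationals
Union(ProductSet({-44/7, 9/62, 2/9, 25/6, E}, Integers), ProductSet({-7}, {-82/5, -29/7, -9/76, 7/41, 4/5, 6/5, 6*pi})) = Union(ProductSet({-7}, {-82/5, -29/7, -9/76, 7/41, 4/5, 6/5, 6*pi}), ProductSet({-44/7, 9/62, 2/9, 25/6, E}, Integers))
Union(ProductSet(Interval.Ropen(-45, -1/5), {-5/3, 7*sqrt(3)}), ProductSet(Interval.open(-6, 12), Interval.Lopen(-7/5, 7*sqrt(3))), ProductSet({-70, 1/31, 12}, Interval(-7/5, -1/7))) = Union(ProductSet({-70, 1/31, 12}, Interval(-7/5, -1/7)), ProductSet(Interval.Ropen(-45, -1/5), {-5/3, 7*sqrt(3)}), ProductSet(Interval.open(-6, 12), Interval.Lopen(-7/5, 7*sqrt(3))))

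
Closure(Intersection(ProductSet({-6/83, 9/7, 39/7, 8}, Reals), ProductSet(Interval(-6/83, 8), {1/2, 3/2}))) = ProductSet({-6/83, 9/7, 39/7, 8}, {1/2, 3/2})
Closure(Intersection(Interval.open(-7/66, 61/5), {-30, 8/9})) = {8/9}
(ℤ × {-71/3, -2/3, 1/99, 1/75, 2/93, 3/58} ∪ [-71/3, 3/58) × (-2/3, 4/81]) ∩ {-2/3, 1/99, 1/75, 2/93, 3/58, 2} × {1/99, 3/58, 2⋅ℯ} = ({2} × {1/99, 3/58}) ∪ ({-2/3, 1/99, 1/75, 2/93} × {1/99})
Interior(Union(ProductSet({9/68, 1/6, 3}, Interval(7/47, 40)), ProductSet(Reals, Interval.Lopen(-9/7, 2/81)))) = ProductSet(Reals, Interval.open(-9/7, 2/81))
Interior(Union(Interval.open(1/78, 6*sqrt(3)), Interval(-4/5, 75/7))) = Interval.open(-4/5, 75/7)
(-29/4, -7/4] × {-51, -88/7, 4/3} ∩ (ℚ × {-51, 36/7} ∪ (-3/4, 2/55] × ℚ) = (ℚ ∩ (-29/4, -7/4]) × {-51}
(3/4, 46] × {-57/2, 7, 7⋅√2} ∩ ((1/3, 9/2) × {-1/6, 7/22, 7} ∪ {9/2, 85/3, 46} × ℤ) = ((3/4, 9/2] ∪ {85/3, 46}) × {7}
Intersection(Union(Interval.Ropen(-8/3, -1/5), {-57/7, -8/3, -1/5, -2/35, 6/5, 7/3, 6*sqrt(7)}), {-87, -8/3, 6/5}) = {-8/3, 6/5}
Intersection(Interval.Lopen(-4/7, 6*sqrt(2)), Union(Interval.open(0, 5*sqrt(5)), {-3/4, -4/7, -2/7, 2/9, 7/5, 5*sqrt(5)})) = Union({-2/7}, Interval.Lopen(0, 6*sqrt(2)))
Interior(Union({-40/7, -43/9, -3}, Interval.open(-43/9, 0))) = Interval.open(-43/9, 0)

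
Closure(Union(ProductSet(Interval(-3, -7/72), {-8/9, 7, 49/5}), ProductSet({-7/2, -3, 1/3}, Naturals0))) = Union(ProductSet({-7/2, -3, 1/3}, Naturals0), ProductSet(Interval(-3, -7/72), {-8/9, 7, 49/5}))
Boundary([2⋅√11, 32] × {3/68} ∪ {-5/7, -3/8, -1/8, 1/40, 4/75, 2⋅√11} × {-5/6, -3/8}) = ([2⋅√11, 32] × {3/68}) ∪ ({-5/7, -3/8, -1/8, 1/40, 4/75, 2⋅√11} × {-5/6, -3/8})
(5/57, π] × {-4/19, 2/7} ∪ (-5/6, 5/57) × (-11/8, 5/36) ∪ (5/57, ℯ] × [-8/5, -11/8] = ((5/57, π] × {-4/19, 2/7}) ∪ ((-5/6, 5/57) × (-11/8, 5/36)) ∪ ((5/57, ℯ] × [-8/5, -11/8])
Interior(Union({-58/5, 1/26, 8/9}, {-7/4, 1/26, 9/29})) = EmptySet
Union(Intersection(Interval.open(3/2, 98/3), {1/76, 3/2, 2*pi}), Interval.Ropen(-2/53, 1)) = Union({2*pi}, Interval.Ropen(-2/53, 1))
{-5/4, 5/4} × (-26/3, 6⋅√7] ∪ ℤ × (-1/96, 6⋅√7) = (ℤ × (-1/96, 6⋅√7)) ∪ ({-5/4, 5/4} × (-26/3, 6⋅√7])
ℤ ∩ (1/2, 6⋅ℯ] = {1, 2, …, 16}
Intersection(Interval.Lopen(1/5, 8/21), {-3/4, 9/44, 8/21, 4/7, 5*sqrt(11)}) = {9/44, 8/21}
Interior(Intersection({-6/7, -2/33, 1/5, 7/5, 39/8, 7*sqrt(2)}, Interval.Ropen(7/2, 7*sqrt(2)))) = EmptySet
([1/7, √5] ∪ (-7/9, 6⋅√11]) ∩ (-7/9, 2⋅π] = (-7/9, 2⋅π]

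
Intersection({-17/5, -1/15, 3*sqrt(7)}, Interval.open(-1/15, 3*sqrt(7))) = EmptySet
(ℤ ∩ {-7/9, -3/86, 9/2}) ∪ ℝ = ℝ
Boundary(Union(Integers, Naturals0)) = Integers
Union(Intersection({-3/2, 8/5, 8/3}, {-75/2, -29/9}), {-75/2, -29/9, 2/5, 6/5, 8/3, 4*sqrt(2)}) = {-75/2, -29/9, 2/5, 6/5, 8/3, 4*sqrt(2)}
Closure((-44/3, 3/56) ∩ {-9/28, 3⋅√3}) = {-9/28}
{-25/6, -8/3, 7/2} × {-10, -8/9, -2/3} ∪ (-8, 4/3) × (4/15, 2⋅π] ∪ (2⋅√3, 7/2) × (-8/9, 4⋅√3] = ({-25/6, -8/3, 7/2} × {-10, -8/9, -2/3}) ∪ ((-8, 4/3) × (4/15, 2⋅π]) ∪ ((2⋅√3, 7/2) × (-8/9, 4⋅√3])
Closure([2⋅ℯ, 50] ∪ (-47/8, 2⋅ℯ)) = [-47/8, 50]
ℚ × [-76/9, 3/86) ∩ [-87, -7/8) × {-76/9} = (ℚ ∩ [-87, -7/8)) × {-76/9}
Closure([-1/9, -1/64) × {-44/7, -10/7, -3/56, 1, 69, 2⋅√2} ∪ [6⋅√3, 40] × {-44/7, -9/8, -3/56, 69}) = ([6⋅√3, 40] × {-44/7, -9/8, -3/56, 69}) ∪ ([-1/9, -1/64] × {-44/7, -10/7, -3/56, 1, 69, 2⋅√2})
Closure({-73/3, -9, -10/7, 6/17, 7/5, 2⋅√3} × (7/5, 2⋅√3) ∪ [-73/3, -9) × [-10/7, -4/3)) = ({-73/3, -9} × [-10/7, -4/3]) ∪ ([-73/3, -9] × {-10/7, -4/3}) ∪ ([-73/3, -9) × [-10/7, -4/3)) ∪ ({-73/3, -9, -10/7, 6/17, 7/5, 2⋅√3} × [7/5, 2⋅√3])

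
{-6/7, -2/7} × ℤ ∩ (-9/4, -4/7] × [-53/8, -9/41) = {-6/7} × {-6, -5, …, -1}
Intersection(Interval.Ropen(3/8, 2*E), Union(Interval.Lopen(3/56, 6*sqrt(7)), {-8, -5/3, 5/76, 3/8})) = Interval.Ropen(3/8, 2*E)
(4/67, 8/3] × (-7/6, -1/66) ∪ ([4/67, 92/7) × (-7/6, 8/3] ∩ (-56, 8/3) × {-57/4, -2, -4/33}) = ([4/67, 8/3) × {-4/33}) ∪ ((4/67, 8/3] × (-7/6, -1/66))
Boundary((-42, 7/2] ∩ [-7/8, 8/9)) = {-7/8, 8/9}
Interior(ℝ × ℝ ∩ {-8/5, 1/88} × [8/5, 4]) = ∅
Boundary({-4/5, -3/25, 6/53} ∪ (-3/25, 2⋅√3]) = {-4/5, -3/25, 2⋅√3}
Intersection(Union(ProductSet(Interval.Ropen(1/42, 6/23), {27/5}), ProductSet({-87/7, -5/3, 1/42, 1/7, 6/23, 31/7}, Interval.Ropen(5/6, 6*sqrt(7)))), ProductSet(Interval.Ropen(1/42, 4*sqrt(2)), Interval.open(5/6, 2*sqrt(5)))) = ProductSet({1/42, 1/7, 6/23, 31/7}, Interval.open(5/6, 2*sqrt(5)))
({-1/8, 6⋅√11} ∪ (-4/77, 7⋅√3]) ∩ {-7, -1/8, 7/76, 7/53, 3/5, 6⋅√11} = {-1/8, 7/76, 7/53, 3/5, 6⋅√11}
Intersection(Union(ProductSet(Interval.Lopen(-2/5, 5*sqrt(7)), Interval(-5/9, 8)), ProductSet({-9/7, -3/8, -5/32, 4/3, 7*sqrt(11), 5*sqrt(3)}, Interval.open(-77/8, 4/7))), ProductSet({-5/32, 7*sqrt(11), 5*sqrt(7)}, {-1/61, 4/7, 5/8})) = Union(ProductSet({-5/32, 7*sqrt(11)}, {-1/61}), ProductSet({-5/32, 5*sqrt(7)}, {-1/61, 4/7, 5/8}))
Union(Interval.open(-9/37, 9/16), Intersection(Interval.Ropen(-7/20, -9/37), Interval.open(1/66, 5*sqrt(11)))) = Interval.open(-9/37, 9/16)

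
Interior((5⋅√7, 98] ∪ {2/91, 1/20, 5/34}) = (5⋅√7, 98)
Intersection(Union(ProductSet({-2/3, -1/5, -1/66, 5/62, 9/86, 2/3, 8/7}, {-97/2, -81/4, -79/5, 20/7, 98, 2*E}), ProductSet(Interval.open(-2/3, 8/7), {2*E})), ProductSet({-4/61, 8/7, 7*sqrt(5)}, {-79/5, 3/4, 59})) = ProductSet({8/7}, {-79/5})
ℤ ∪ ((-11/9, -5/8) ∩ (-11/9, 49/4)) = ℤ ∪ (-11/9, -5/8)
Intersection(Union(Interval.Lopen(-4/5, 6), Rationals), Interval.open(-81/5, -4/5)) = Intersection(Interval.open(-81/5, -4/5), Rationals)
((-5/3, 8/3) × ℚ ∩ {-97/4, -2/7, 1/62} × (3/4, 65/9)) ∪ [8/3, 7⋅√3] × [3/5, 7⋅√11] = ({-2/7, 1/62} × (ℚ ∩ (3/4, 65/9))) ∪ ([8/3, 7⋅√3] × [3/5, 7⋅√11])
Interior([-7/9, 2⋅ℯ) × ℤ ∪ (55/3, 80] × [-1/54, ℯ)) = (55/3, 80) × (-1/54, ℯ)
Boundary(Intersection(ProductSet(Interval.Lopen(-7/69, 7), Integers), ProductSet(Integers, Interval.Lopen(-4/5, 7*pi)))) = ProductSet(Range(0, 8, 1), Range(0, 22, 1))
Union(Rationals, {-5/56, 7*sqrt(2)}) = Union({7*sqrt(2)}, Rationals)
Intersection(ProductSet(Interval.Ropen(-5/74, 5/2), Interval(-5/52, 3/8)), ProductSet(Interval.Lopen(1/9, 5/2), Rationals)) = ProductSet(Interval.open(1/9, 5/2), Intersection(Interval(-5/52, 3/8), Rationals))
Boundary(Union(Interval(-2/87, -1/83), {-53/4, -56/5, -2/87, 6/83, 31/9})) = {-53/4, -56/5, -2/87, -1/83, 6/83, 31/9}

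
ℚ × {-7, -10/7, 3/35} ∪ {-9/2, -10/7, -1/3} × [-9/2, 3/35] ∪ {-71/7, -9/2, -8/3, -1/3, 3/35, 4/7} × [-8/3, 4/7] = (ℚ × {-7, -10/7, 3/35}) ∪ ({-9/2, -10/7, -1/3} × [-9/2, 3/35]) ∪ ({-71/7, -9/2, -8/3, -1/3, 3/35, 4/7} × [-8/3, 4/7])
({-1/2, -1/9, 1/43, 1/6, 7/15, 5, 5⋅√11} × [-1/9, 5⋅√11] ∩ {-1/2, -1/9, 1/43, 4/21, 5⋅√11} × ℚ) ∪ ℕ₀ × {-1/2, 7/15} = (ℕ₀ × {-1/2, 7/15}) ∪ ({-1/2, -1/9, 1/43, 5⋅√11} × (ℚ ∩ [-1/9, 5⋅√11]))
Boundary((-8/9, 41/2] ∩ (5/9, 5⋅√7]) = {5/9, 5⋅√7}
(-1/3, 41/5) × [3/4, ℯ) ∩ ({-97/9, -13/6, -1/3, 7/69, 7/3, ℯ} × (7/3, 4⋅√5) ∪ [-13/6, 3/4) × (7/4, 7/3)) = ({7/69, 7/3, ℯ} × (7/3, ℯ)) ∪ ((-1/3, 3/4) × (7/4, 7/3))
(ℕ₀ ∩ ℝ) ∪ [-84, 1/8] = [-84, 1/8] ∪ ℕ₀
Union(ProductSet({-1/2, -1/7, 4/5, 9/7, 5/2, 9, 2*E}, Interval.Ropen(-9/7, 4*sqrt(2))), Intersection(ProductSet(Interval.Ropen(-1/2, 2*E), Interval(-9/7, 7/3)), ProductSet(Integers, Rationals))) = Union(ProductSet({-1/2, -1/7, 4/5, 9/7, 5/2, 9, 2*E}, Interval.Ropen(-9/7, 4*sqrt(2))), ProductSet(Range(0, 6, 1), Intersection(Interval(-9/7, 7/3), Rationals)))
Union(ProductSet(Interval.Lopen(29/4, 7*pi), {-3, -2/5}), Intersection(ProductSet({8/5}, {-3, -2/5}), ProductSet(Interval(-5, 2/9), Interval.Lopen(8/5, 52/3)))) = ProductSet(Interval.Lopen(29/4, 7*pi), {-3, -2/5})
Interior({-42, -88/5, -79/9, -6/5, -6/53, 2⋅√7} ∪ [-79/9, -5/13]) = (-79/9, -5/13)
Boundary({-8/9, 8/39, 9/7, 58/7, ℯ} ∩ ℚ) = {-8/9, 8/39, 9/7, 58/7}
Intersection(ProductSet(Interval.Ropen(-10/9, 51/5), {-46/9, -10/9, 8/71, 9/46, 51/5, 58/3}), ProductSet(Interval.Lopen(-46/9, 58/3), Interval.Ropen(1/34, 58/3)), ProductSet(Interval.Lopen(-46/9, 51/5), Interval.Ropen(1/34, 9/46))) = ProductSet(Interval.Ropen(-10/9, 51/5), {8/71})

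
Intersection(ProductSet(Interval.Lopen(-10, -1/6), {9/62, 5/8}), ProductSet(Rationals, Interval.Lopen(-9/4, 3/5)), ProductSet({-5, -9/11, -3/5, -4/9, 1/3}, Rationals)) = ProductSet({-5, -9/11, -3/5, -4/9}, {9/62})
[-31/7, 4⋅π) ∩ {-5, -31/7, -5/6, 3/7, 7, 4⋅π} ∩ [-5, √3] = {-31/7, -5/6, 3/7}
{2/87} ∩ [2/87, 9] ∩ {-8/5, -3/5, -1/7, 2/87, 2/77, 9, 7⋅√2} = {2/87}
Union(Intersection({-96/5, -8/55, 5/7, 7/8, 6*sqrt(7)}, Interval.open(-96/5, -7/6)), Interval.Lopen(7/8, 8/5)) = Interval.Lopen(7/8, 8/5)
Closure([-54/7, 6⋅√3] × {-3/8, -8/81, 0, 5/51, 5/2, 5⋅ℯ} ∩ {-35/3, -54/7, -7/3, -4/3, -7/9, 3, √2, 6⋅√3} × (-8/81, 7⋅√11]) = {-54/7, -7/3, -4/3, -7/9, 3, √2, 6⋅√3} × {0, 5/51, 5/2, 5⋅ℯ}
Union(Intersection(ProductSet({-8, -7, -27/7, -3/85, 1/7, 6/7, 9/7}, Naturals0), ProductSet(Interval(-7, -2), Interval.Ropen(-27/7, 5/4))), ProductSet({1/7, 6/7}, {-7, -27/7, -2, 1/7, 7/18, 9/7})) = Union(ProductSet({-7, -27/7}, Range(0, 2, 1)), ProductSet({1/7, 6/7}, {-7, -27/7, -2, 1/7, 7/18, 9/7}))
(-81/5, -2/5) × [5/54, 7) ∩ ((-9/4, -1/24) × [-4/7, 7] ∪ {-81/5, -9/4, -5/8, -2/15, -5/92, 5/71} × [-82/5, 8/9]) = ({-9/4, -5/8} × [5/54, 8/9]) ∪ ((-9/4, -2/5) × [5/54, 7))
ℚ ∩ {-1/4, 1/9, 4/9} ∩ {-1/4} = {-1/4}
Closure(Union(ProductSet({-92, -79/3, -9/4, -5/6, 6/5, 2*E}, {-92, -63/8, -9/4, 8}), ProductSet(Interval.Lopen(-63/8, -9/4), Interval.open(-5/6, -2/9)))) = Union(ProductSet({-63/8, -9/4}, Interval(-5/6, -2/9)), ProductSet({-92, -79/3, -9/4, -5/6, 6/5, 2*E}, {-92, -63/8, -9/4, 8}), ProductSet(Interval(-63/8, -9/4), {-5/6, -2/9}), ProductSet(Interval.Lopen(-63/8, -9/4), Interval.open(-5/6, -2/9)))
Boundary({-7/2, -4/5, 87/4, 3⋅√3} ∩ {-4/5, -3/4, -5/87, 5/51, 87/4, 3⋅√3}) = {-4/5, 87/4, 3⋅√3}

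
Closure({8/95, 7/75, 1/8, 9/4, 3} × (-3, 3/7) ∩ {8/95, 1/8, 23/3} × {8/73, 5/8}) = {8/95, 1/8} × {8/73}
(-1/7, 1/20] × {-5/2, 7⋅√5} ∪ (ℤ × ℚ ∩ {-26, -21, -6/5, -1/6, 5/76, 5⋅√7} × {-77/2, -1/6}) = ({-26, -21} × {-77/2, -1/6}) ∪ ((-1/7, 1/20] × {-5/2, 7⋅√5})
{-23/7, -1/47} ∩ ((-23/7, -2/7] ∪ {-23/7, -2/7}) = {-23/7}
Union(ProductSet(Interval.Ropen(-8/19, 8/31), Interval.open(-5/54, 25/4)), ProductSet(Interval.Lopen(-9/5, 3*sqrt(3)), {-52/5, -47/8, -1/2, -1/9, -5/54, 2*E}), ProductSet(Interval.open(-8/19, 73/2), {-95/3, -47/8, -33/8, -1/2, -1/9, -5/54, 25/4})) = Union(ProductSet(Interval.Lopen(-9/5, 3*sqrt(3)), {-52/5, -47/8, -1/2, -1/9, -5/54, 2*E}), ProductSet(Interval.Ropen(-8/19, 8/31), Interval.open(-5/54, 25/4)), ProductSet(Interval.open(-8/19, 73/2), {-95/3, -47/8, -33/8, -1/2, -1/9, -5/54, 25/4}))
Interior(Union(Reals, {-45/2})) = Reals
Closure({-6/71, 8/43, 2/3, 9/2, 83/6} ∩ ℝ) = {-6/71, 8/43, 2/3, 9/2, 83/6}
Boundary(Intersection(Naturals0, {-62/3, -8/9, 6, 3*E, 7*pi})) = {6}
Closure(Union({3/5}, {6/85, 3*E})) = {6/85, 3/5, 3*E}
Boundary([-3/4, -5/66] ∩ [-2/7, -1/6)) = {-2/7, -1/6}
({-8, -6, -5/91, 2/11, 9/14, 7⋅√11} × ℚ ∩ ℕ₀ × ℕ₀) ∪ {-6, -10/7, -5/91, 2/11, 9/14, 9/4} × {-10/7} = {-6, -10/7, -5/91, 2/11, 9/14, 9/4} × {-10/7}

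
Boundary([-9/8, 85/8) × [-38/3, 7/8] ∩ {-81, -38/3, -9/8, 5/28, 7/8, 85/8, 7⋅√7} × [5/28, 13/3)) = {-9/8, 5/28, 7/8} × [5/28, 7/8]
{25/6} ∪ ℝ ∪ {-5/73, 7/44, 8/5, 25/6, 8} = ℝ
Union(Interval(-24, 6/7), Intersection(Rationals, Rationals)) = Union(Interval(-24, 6/7), Rationals)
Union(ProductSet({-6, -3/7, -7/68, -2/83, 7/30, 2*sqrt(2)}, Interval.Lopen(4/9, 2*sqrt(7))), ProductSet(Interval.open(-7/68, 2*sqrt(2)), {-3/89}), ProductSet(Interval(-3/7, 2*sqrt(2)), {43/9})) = Union(ProductSet({-6, -3/7, -7/68, -2/83, 7/30, 2*sqrt(2)}, Interval.Lopen(4/9, 2*sqrt(7))), ProductSet(Interval(-3/7, 2*sqrt(2)), {43/9}), ProductSet(Interval.open(-7/68, 2*sqrt(2)), {-3/89}))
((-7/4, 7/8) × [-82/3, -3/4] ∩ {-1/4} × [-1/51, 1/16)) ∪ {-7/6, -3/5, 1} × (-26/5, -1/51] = {-7/6, -3/5, 1} × (-26/5, -1/51]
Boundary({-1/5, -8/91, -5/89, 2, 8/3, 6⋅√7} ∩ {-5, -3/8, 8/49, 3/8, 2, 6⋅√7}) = {2, 6⋅√7}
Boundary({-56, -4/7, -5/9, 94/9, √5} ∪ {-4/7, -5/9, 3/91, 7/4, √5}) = {-56, -4/7, -5/9, 3/91, 7/4, 94/9, √5}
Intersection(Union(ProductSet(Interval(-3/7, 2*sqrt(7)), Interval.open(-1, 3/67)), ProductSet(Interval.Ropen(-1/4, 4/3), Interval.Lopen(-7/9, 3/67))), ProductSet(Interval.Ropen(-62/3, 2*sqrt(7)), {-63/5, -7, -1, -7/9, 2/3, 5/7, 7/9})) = ProductSet(Interval.Ropen(-3/7, 2*sqrt(7)), {-7/9})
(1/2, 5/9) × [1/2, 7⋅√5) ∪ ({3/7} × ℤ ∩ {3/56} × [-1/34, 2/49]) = (1/2, 5/9) × [1/2, 7⋅√5)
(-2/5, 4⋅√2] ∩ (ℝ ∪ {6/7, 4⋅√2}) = (-2/5, 4⋅√2]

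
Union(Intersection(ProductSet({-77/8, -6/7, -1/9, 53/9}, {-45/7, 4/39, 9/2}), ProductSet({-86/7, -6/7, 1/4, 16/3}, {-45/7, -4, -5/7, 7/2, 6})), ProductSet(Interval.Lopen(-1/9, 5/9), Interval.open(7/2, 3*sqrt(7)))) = Union(ProductSet({-6/7}, {-45/7}), ProductSet(Interval.Lopen(-1/9, 5/9), Interval.open(7/2, 3*sqrt(7))))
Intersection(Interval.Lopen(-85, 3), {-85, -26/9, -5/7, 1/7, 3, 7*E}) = {-26/9, -5/7, 1/7, 3}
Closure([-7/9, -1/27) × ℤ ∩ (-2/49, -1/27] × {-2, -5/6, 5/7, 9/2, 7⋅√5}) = [-2/49, -1/27] × {-2}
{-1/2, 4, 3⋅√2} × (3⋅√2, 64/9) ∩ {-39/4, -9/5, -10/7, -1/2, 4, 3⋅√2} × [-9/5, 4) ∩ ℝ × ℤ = ∅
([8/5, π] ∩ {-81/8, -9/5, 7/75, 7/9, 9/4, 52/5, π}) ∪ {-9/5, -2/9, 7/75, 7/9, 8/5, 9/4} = {-9/5, -2/9, 7/75, 7/9, 8/5, 9/4, π}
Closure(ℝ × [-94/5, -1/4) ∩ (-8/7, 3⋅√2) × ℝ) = ({-8/7, 3⋅√2} × [-94/5, -1/4]) ∪ ([-8/7, 3⋅√2] × {-94/5, -1/4}) ∪ ((-8/7, 3⋅√2) × [-94/5, -1/4))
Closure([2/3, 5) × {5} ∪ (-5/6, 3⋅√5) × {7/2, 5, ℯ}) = [-5/6, 3⋅√5] × {7/2, 5, ℯ}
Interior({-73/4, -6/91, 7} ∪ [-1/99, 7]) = (-1/99, 7)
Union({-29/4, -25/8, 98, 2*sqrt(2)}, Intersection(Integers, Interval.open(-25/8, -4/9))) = Union({-29/4, -25/8, 98, 2*sqrt(2)}, Range(-3, 0, 1))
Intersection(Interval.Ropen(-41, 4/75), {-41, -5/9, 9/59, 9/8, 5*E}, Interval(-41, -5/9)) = {-41, -5/9}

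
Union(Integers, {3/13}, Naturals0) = Union({3/13}, Integers)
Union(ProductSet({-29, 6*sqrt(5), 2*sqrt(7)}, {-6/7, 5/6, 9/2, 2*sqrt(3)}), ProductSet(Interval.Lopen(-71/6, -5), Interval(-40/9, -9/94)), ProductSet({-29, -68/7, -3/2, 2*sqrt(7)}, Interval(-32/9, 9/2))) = Union(ProductSet({-29, 6*sqrt(5), 2*sqrt(7)}, {-6/7, 5/6, 9/2, 2*sqrt(3)}), ProductSet({-29, -68/7, -3/2, 2*sqrt(7)}, Interval(-32/9, 9/2)), ProductSet(Interval.Lopen(-71/6, -5), Interval(-40/9, -9/94)))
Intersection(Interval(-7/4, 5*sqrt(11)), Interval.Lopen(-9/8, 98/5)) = Interval.Lopen(-9/8, 5*sqrt(11))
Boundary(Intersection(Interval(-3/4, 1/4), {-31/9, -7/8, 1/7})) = {1/7}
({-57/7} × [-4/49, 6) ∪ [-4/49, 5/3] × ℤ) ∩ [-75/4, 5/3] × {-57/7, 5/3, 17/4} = {-57/7} × {5/3, 17/4}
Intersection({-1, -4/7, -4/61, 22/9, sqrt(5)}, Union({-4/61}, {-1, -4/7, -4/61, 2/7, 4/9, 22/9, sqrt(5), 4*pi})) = {-1, -4/7, -4/61, 22/9, sqrt(5)}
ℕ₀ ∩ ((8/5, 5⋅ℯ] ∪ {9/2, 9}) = {2, 3, …, 13}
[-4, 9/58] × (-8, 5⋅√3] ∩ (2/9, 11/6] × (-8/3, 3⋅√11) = ∅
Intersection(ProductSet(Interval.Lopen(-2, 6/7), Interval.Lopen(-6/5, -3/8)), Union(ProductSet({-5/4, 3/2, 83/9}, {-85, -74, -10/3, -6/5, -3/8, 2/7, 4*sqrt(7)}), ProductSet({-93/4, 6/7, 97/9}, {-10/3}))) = ProductSet({-5/4}, {-3/8})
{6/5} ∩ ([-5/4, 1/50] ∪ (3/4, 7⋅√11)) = {6/5}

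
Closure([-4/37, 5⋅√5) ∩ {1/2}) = {1/2}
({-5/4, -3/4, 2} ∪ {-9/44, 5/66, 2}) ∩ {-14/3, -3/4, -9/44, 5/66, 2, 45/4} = {-3/4, -9/44, 5/66, 2}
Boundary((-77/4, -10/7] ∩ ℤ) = {-19, -18, …, -2}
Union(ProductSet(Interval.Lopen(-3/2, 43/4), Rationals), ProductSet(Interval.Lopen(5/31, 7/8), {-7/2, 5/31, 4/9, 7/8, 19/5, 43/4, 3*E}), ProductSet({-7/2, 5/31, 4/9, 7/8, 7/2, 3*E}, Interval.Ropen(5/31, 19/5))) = Union(ProductSet({-7/2, 5/31, 4/9, 7/8, 7/2, 3*E}, Interval.Ropen(5/31, 19/5)), ProductSet(Interval.Lopen(-3/2, 43/4), Rationals), ProductSet(Interval.Lopen(5/31, 7/8), {-7/2, 5/31, 4/9, 7/8, 19/5, 43/4, 3*E}))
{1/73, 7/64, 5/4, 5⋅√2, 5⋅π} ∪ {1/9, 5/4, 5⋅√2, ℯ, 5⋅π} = {1/73, 7/64, 1/9, 5/4, 5⋅√2, ℯ, 5⋅π}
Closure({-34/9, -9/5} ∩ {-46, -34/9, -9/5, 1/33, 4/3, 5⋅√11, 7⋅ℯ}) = {-34/9, -9/5}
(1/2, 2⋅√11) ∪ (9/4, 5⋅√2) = (1/2, 5⋅√2)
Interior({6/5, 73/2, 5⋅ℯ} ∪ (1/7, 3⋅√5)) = (1/7, 3⋅√5)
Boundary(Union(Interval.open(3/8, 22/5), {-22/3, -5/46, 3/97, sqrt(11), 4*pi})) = {-22/3, -5/46, 3/97, 3/8, 22/5, 4*pi}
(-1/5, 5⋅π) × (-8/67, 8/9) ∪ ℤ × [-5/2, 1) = (ℤ × [-5/2, 1)) ∪ ((-1/5, 5⋅π) × (-8/67, 8/9))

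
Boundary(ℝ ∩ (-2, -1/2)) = {-2, -1/2}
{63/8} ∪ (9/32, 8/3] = (9/32, 8/3] ∪ {63/8}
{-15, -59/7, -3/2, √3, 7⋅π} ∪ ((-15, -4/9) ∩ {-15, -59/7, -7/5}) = {-15, -59/7, -3/2, -7/5, √3, 7⋅π}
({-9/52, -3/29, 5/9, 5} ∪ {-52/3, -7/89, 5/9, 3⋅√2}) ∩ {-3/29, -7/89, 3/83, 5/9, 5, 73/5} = {-3/29, -7/89, 5/9, 5}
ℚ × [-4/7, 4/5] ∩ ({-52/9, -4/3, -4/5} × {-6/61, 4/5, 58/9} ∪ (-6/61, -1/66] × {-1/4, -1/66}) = ({-52/9, -4/3, -4/5} × {-6/61, 4/5}) ∪ ((ℚ ∩ (-6/61, -1/66]) × {-1/4, -1/66})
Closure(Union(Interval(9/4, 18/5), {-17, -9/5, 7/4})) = Union({-17, -9/5, 7/4}, Interval(9/4, 18/5))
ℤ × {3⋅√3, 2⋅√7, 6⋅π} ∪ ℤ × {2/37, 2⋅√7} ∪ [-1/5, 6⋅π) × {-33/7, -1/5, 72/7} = ([-1/5, 6⋅π) × {-33/7, -1/5, 72/7}) ∪ (ℤ × {2/37, 3⋅√3, 2⋅√7, 6⋅π})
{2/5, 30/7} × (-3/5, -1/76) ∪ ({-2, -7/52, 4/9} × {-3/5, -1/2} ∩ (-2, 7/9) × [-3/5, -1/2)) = ({-7/52, 4/9} × {-3/5}) ∪ ({2/5, 30/7} × (-3/5, -1/76))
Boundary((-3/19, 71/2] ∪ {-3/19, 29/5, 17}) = {-3/19, 71/2}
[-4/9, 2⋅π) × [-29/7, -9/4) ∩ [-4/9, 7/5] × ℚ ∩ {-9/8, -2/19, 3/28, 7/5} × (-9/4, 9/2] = ∅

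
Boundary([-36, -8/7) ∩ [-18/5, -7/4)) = {-18/5, -7/4}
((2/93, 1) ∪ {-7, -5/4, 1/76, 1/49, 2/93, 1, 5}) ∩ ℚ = {-7, -5/4, 1/76, 1/49, 5} ∪ (ℚ ∩ [2/93, 1])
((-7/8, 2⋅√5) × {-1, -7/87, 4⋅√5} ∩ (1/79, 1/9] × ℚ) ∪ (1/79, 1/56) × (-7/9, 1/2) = ((1/79, 1/9] × {-1, -7/87}) ∪ ((1/79, 1/56) × (-7/9, 1/2))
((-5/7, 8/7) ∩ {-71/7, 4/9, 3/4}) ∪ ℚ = ℚ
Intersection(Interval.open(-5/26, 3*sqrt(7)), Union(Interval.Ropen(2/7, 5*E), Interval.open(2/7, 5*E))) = Interval.Ropen(2/7, 3*sqrt(7))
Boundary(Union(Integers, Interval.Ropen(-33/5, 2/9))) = Union(Complement(Integers, Interval.open(-33/5, 2/9)), {-33/5, 2/9})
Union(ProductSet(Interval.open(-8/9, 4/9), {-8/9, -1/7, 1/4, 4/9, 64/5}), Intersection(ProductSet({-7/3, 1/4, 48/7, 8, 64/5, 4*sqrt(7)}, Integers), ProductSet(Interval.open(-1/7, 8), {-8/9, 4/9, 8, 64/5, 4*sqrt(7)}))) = Union(ProductSet({1/4, 48/7}, {8}), ProductSet(Interval.open(-8/9, 4/9), {-8/9, -1/7, 1/4, 4/9, 64/5}))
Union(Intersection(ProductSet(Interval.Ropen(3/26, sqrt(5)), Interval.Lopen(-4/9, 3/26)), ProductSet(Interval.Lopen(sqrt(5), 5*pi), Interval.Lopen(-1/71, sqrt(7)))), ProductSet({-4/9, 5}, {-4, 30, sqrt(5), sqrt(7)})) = ProductSet({-4/9, 5}, {-4, 30, sqrt(5), sqrt(7)})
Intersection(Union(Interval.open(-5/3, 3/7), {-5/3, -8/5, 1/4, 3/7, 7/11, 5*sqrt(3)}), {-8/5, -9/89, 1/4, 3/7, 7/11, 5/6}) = {-8/5, -9/89, 1/4, 3/7, 7/11}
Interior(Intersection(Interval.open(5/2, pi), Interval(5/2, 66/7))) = Interval.open(5/2, pi)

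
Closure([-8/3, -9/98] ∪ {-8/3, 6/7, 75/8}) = [-8/3, -9/98] ∪ {6/7, 75/8}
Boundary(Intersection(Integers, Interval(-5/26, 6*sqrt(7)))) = Range(0, 16, 1)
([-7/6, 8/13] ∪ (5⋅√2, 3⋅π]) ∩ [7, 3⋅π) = (5⋅√2, 3⋅π)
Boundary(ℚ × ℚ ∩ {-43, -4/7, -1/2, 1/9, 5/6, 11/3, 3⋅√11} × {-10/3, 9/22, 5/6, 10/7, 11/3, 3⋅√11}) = {-43, -4/7, -1/2, 1/9, 5/6, 11/3} × {-10/3, 9/22, 5/6, 10/7, 11/3}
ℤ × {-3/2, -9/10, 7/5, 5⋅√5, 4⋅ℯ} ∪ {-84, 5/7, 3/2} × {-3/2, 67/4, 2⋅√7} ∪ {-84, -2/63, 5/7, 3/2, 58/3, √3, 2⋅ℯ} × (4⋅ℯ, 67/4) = ({-84, 5/7, 3/2} × {-3/2, 67/4, 2⋅√7}) ∪ (ℤ × {-3/2, -9/10, 7/5, 5⋅√5, 4⋅ℯ}) ∪ ({-84, -2/63, 5/7, 3/2, 58/3, √3, 2⋅ℯ} × (4⋅ℯ, 67/4))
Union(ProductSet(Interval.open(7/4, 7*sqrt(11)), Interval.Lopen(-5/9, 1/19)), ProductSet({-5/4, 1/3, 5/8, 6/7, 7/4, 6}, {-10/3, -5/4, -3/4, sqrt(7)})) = Union(ProductSet({-5/4, 1/3, 5/8, 6/7, 7/4, 6}, {-10/3, -5/4, -3/4, sqrt(7)}), ProductSet(Interval.open(7/4, 7*sqrt(11)), Interval.Lopen(-5/9, 1/19)))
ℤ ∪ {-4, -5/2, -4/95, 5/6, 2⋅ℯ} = ℤ ∪ {-5/2, -4/95, 5/6, 2⋅ℯ}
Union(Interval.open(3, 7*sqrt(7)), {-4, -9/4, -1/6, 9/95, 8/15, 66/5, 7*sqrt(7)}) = Union({-4, -9/4, -1/6, 9/95, 8/15}, Interval.Lopen(3, 7*sqrt(7)))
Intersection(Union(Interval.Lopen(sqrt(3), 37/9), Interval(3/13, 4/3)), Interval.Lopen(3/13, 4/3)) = Interval.Lopen(3/13, 4/3)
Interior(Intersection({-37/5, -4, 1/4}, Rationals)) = EmptySet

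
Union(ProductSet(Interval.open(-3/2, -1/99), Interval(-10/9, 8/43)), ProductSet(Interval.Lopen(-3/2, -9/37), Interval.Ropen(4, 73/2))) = Union(ProductSet(Interval.Lopen(-3/2, -9/37), Interval.Ropen(4, 73/2)), ProductSet(Interval.open(-3/2, -1/99), Interval(-10/9, 8/43)))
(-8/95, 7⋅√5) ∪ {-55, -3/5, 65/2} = {-55, -3/5, 65/2} ∪ (-8/95, 7⋅√5)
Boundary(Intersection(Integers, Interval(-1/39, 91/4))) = Range(0, 23, 1)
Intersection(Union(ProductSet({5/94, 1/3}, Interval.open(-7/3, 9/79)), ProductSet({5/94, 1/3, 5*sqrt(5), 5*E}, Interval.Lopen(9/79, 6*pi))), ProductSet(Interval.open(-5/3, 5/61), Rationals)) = ProductSet({5/94}, Union(Intersection(Interval.open(-7/3, 9/79), Rationals), Intersection(Interval.Lopen(9/79, 6*pi), Rationals)))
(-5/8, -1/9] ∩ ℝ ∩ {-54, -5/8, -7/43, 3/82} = {-7/43}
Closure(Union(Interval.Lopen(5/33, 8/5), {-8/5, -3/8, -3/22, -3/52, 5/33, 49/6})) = Union({-8/5, -3/8, -3/22, -3/52, 49/6}, Interval(5/33, 8/5))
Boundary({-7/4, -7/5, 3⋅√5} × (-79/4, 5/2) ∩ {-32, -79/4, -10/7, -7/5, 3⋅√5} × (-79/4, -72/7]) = {-7/5, 3⋅√5} × [-79/4, -72/7]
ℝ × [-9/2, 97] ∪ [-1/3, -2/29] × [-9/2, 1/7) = ℝ × [-9/2, 97]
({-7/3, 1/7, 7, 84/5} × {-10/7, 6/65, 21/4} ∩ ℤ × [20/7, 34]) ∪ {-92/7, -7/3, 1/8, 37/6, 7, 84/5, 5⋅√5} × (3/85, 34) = {-92/7, -7/3, 1/8, 37/6, 7, 84/5, 5⋅√5} × (3/85, 34)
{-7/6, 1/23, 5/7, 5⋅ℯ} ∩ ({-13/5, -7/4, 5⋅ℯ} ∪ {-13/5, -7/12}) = {5⋅ℯ}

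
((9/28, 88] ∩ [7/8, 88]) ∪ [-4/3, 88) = [-4/3, 88]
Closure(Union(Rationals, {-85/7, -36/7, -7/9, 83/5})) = Reals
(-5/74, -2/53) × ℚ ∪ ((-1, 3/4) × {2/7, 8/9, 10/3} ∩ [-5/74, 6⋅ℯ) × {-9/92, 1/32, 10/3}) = ((-5/74, -2/53) × ℚ) ∪ ([-5/74, 3/4) × {10/3})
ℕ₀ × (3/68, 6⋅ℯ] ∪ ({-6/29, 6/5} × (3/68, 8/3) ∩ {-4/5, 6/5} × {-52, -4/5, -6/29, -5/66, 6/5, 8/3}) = ({6/5} × {6/5}) ∪ (ℕ₀ × (3/68, 6⋅ℯ])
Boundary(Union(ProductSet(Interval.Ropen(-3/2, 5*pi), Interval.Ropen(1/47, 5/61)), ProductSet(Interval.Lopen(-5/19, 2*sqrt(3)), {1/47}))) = Union(ProductSet({-3/2, 5*pi}, Interval(1/47, 5/61)), ProductSet(Interval(-3/2, 5*pi), {1/47, 5/61}))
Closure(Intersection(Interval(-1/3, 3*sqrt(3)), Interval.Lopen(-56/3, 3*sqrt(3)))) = Interval(-1/3, 3*sqrt(3))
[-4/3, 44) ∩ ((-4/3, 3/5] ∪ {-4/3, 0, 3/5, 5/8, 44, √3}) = [-4/3, 3/5] ∪ {5/8, √3}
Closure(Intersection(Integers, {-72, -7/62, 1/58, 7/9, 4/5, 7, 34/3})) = {-72, 7}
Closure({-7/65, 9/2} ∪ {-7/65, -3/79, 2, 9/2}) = {-7/65, -3/79, 2, 9/2}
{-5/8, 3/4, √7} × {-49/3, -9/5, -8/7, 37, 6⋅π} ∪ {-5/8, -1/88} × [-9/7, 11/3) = ({-5/8, -1/88} × [-9/7, 11/3)) ∪ ({-5/8, 3/4, √7} × {-49/3, -9/5, -8/7, 37, 6⋅π})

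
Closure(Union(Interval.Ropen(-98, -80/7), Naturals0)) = Union(Complement(Naturals0, Interval.open(-98, -80/7)), Interval(-98, -80/7), Naturals0)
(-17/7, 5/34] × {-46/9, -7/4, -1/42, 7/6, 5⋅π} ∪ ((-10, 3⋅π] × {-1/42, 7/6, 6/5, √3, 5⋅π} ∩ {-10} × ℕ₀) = (-17/7, 5/34] × {-46/9, -7/4, -1/42, 7/6, 5⋅π}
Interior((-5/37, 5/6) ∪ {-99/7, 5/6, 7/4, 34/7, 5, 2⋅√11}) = (-5/37, 5/6)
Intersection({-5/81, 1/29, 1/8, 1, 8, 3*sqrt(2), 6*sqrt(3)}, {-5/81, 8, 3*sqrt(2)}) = {-5/81, 8, 3*sqrt(2)}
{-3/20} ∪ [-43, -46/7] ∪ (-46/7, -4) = [-43, -4) ∪ {-3/20}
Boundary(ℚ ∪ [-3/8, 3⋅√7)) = (-∞, -3/8] ∪ [3⋅√7, ∞)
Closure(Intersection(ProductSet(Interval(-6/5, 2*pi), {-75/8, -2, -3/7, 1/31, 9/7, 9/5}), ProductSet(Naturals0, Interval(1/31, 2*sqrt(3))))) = ProductSet(Range(0, 7, 1), {1/31, 9/7, 9/5})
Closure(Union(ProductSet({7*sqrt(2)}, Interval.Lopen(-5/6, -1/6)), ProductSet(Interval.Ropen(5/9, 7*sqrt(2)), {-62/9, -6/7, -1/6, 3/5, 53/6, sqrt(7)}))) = Union(ProductSet({7*sqrt(2)}, Interval(-5/6, -1/6)), ProductSet(Interval(5/9, 7*sqrt(2)), {-62/9, -6/7, -1/6, 3/5, 53/6, sqrt(7)}))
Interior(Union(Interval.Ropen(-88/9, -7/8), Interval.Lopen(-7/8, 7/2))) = Union(Interval.open(-88/9, -7/8), Interval.open(-7/8, 7/2))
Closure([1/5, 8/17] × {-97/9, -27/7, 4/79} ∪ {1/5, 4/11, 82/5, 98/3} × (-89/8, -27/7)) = ([1/5, 8/17] × {-97/9, -27/7, 4/79}) ∪ ({1/5, 4/11, 82/5, 98/3} × [-89/8, -27/7])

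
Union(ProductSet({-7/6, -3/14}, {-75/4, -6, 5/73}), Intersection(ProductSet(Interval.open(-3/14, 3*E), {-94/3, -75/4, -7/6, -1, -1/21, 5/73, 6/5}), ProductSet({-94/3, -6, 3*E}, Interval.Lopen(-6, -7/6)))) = ProductSet({-7/6, -3/14}, {-75/4, -6, 5/73})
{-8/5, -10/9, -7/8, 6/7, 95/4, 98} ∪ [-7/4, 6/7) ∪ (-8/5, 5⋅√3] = [-7/4, 5⋅√3] ∪ {95/4, 98}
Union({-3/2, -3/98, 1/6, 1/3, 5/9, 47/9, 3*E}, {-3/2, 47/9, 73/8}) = {-3/2, -3/98, 1/6, 1/3, 5/9, 47/9, 73/8, 3*E}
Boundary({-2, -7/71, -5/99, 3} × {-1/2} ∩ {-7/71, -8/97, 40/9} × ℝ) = {-7/71} × {-1/2}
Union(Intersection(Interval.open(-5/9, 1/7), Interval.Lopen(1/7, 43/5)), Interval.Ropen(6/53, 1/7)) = Interval.Ropen(6/53, 1/7)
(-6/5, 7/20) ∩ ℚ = ℚ ∩ (-6/5, 7/20)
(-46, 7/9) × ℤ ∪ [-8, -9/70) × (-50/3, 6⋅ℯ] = ((-46, 7/9) × ℤ) ∪ ([-8, -9/70) × (-50/3, 6⋅ℯ])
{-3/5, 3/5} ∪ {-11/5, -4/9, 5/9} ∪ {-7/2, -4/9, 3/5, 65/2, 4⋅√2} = {-7/2, -11/5, -3/5, -4/9, 5/9, 3/5, 65/2, 4⋅√2}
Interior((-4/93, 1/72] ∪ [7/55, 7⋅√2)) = (-4/93, 1/72) ∪ (7/55, 7⋅√2)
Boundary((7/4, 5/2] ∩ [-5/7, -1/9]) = ∅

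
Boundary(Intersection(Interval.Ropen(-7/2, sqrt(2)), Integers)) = Range(-3, 2, 1)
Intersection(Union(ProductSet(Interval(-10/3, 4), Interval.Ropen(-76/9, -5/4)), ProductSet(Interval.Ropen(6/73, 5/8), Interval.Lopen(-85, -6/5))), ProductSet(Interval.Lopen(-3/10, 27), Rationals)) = Union(ProductSet(Interval.Lopen(-3/10, 4), Intersection(Interval.Ropen(-76/9, -5/4), Rationals)), ProductSet(Interval.Ropen(6/73, 5/8), Intersection(Interval.Lopen(-85, -6/5), Rationals)))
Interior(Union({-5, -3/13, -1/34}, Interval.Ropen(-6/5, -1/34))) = Interval.open(-6/5, -1/34)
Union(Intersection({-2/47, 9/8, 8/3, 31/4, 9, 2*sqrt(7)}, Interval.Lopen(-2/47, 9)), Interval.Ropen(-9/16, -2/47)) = Union({9/8, 8/3, 31/4, 9, 2*sqrt(7)}, Interval.Ropen(-9/16, -2/47))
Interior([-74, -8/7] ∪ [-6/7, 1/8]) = (-74, -8/7) ∪ (-6/7, 1/8)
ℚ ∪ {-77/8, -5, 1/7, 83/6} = ℚ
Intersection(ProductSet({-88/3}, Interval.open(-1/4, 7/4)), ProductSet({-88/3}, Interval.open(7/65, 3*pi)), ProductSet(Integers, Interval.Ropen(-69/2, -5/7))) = EmptySet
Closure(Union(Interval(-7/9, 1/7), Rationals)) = Union(Interval(-oo, oo), Rationals)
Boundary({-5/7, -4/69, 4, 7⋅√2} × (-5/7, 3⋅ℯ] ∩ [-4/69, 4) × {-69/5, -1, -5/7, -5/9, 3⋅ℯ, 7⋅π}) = {-4/69} × {-5/9, 3⋅ℯ}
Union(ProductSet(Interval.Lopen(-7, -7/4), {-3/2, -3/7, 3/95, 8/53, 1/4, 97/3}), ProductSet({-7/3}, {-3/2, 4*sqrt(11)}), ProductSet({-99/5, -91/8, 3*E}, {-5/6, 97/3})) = Union(ProductSet({-7/3}, {-3/2, 4*sqrt(11)}), ProductSet({-99/5, -91/8, 3*E}, {-5/6, 97/3}), ProductSet(Interval.Lopen(-7, -7/4), {-3/2, -3/7, 3/95, 8/53, 1/4, 97/3}))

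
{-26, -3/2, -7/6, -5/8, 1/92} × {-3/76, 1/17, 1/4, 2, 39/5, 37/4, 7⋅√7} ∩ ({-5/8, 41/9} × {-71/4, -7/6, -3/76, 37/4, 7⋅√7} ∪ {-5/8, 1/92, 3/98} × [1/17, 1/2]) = ({-5/8, 1/92} × {1/17, 1/4}) ∪ ({-5/8} × {-3/76, 37/4, 7⋅√7})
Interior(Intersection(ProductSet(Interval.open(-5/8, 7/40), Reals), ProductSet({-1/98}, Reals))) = EmptySet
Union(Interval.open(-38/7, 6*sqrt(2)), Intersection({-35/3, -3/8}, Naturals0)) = Interval.open(-38/7, 6*sqrt(2))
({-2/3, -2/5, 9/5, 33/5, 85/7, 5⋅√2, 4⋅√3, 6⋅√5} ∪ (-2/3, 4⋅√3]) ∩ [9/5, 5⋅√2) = [9/5, 4⋅√3]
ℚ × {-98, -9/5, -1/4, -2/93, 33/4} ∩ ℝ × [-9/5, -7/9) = ℚ × {-9/5}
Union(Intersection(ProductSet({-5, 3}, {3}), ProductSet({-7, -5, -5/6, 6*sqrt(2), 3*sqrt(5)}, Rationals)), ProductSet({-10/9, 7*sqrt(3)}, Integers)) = Union(ProductSet({-5}, {3}), ProductSet({-10/9, 7*sqrt(3)}, Integers))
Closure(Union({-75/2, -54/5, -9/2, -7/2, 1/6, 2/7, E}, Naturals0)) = Union({-75/2, -54/5, -9/2, -7/2, 1/6, 2/7, E}, Naturals0)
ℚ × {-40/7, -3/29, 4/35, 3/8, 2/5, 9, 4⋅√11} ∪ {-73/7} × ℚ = ({-73/7} × ℚ) ∪ (ℚ × {-40/7, -3/29, 4/35, 3/8, 2/5, 9, 4⋅√11})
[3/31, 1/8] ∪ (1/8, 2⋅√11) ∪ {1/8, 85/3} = [3/31, 2⋅√11) ∪ {85/3}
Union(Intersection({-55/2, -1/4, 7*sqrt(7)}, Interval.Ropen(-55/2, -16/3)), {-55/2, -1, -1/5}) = {-55/2, -1, -1/5}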